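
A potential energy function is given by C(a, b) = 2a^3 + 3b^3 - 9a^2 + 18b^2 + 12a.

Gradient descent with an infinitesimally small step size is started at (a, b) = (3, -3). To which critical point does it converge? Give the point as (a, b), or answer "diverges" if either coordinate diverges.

(2, 0)

C is separable, so gradient descent decouples: a follows -∂C/∂a, b follows -∂C/∂b.
∂C/∂a = 6(a - 2)(a - 1); at a=3 this is 12, so a decreases.
∂C/∂b = 9b(b + 4); at b=-3 this is -27, so b increases.
a converges to its nearest critical value 2 (a local min of the a-part); b converges to 0. The iterate converges to (2, 0).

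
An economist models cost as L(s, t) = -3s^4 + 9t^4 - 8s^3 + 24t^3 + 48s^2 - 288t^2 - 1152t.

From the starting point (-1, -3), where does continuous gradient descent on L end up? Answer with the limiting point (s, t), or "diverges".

(0, -4)

L is separable, so gradient descent decouples: s follows -∂L/∂s, t follows -∂L/∂t.
∂L/∂s = -12s(s - 2)(s + 4); at s=-1 this is -108, so s increases.
∂L/∂t = 36(t - 4)(t + 2)(t + 4); at t=-3 this is 252, so t decreases.
s converges to its nearest critical value 0 (a local min of the s-part); t converges to -4. The iterate converges to (0, -4).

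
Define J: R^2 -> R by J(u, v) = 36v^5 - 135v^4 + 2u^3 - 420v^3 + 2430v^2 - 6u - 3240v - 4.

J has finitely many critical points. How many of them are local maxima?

2

J separates as a function of u plus a function of v, so ∇J=0 decouples.
∂J/∂u = 6(u - 1)(u + 1) = 0 at u ∈ {-1, 1}; ∂J/∂v = 180(v - 3)(v - 2)(v - 1)(v + 3) = 0 at v ∈ {-3, 1, 2, 3}.
The Hessian is diagonal: diag(J_uu, J_vv). Second derivatives: J_uu(-1)=-12, J_uu(1)=12; J_vv(-3)=-21600, J_vv(1)=1440, J_vv(2)=-900, J_vv(3)=2160.
Local maxima occur where both diagonal entries negative: (-1, -3), (-1, 2). Count: 2.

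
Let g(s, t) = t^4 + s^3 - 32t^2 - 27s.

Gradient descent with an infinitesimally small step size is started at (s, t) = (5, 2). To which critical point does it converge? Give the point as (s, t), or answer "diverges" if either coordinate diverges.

(3, 4)

g is separable, so gradient descent decouples: s follows -∂g/∂s, t follows -∂g/∂t.
∂g/∂s = 3(s - 3)(s + 3); at s=5 this is 48, so s decreases.
∂g/∂t = 4t(t - 4)(t + 4); at t=2 this is -96, so t increases.
s converges to its nearest critical value 3 (a local min of the s-part); t converges to 4. The iterate converges to (3, 4).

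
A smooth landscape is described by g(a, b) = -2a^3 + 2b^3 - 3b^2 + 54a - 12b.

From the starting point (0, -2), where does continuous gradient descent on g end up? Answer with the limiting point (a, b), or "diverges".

diverges

g is separable, so gradient descent decouples: a follows -∂g/∂a, b follows -∂g/∂b.
∂g/∂a = -6(a - 3)(a + 3); at a=0 this is 54, so a decreases.
∂g/∂b = 6(b - 2)(b + 1); at b=-2 this is 24, so b decreases.
The b-coordinate has no critical point in that direction and runs off to infinity.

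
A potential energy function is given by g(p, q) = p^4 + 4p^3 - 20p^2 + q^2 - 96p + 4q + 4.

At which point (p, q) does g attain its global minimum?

g(p,q) separates as A(p) + B(q) + 4, so its minimum is min A + min B + 4.
A'(p) = 4(p - 3)(p + 2)(p + 4) vanishes at p ∈ {-4, -2, 3}; B'(q) = 2q + 4 vanishes at q ∈ {-2}.
Local minima of A (where A''>0): A(-4)=64, A(3)=-279. Local minima of B: B(-2)=-4.
So the global minimum of g is A(3) + B(-2) + 4 = -279 − 4 + 4 = -279, attained at (3, -2).

(3, -2)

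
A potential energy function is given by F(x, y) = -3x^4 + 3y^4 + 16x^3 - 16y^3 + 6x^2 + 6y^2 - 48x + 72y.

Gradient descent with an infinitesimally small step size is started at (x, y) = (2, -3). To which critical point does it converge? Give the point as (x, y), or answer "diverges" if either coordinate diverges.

(1, -1)

F is separable, so gradient descent decouples: x follows -∂F/∂x, y follows -∂F/∂y.
∂F/∂x = -12(x - 4)(x - 1)(x + 1); at x=2 this is 72, so x decreases.
∂F/∂y = 12(y - 3)(y - 2)(y + 1); at y=-3 this is -720, so y increases.
x converges to its nearest critical value 1 (a local min of the x-part); y converges to -1. The iterate converges to (1, -1).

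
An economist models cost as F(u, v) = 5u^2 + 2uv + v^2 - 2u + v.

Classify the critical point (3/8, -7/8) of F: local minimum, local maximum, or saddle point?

The Hessian of F is constant: H = [[10, 2], [2, 2]].
det(H) = 10·2 − 2² = 16.
det(H) > 0 and tr(H) = 12 > 0, so H is positive definite and the point is a local minimum.

local minimum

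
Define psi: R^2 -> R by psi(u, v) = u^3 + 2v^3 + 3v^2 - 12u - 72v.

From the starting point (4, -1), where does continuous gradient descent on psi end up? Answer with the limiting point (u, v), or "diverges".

psi is separable, so gradient descent decouples: u follows -∂psi/∂u, v follows -∂psi/∂v.
∂psi/∂u = 3(u - 2)(u + 2); at u=4 this is 36, so u decreases.
∂psi/∂v = 6(v - 3)(v + 4); at v=-1 this is -72, so v increases.
u converges to its nearest critical value 2 (a local min of the u-part); v converges to 3. The iterate converges to (2, 3).

(2, 3)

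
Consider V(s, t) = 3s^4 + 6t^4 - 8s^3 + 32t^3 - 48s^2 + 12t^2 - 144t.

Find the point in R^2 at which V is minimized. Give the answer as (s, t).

(4, 1)

V(s,t) separates as P(s) + Q(t), so its minimum is min P + min Q.
P'(s) = 12s(s - 4)(s + 2) vanishes at s ∈ {-2, 0, 4}; Q'(t) = 24(t - 1)(t + 2)(t + 3) vanishes at t ∈ {-3, -2, 1}.
Local minima of P (where P''>0): P(-2)=-80, P(4)=-512. Local minima of Q: Q(-3)=162, Q(1)=-94.
So the global minimum of V is P(4) + Q(1) = -512 − 94 = -606, attained at (4, 1).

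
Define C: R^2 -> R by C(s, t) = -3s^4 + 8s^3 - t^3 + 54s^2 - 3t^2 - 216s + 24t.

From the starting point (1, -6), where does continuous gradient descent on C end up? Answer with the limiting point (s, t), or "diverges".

C is separable, so gradient descent decouples: s follows -∂C/∂s, t follows -∂C/∂t.
∂C/∂s = -12(s - 3)(s - 2)(s + 3); at s=1 this is -96, so s increases.
∂C/∂t = -3(t - 2)(t + 4); at t=-6 this is -48, so t increases.
s converges to its nearest critical value 2 (a local min of the s-part); t converges to -4. The iterate converges to (2, -4).

(2, -4)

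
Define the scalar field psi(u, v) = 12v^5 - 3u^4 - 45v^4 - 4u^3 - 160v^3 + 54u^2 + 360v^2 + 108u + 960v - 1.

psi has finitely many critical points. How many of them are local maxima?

psi separates as a function of u plus a function of v, so ∇psi=0 decouples.
∂psi/∂u = -12(u - 3)(u + 1)(u + 3) = 0 at u ∈ {-3, -1, 3}; ∂psi/∂v = 60(v - 4)(v - 2)(v + 1)(v + 2) = 0 at v ∈ {-2, -1, 2, 4}.
The Hessian is diagonal: diag(psi_uu, psi_vv). Second derivatives: psi_uu(-3)=-144, psi_uu(-1)=96, psi_uu(3)=-288; psi_vv(-2)=-1440, psi_vv(-1)=900, psi_vv(2)=-1440, psi_vv(4)=3600.
Local maxima occur where both diagonal entries negative: (-3, -2), (-3, 2), (3, -2), (3, 2). Count: 4.

4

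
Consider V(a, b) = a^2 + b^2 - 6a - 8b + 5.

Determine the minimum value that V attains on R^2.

V(a,b) separates as P(a) + Q(b) + 5, so its minimum is min P + min Q + 5.
P'(a) = 2a - 6 vanishes at a ∈ {3}; Q'(b) = 2b - 8 vanishes at b ∈ {4}.
Local minima of P (where P''>0): P(3)=-9. Local minima of Q: Q(4)=-16.
So the global minimum of V is P(3) + Q(4) + 5 = -9 − 16 + 5 = -20, attained at (3, 4).

-20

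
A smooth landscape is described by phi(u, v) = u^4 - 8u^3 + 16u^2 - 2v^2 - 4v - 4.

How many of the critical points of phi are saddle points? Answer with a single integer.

phi separates as a function of u plus a function of v, so ∇phi=0 decouples.
∂phi/∂u = 4u(u - 4)(u - 2) = 0 at u ∈ {0, 2, 4}; ∂phi/∂v = -4(v + 1) = 0 at v ∈ {-1}.
The Hessian is diagonal: diag(phi_uu, phi_vv). Second derivatives: phi_uu(0)=32, phi_uu(2)=-16, phi_uu(4)=32; phi_vv(-1)=-4.
Saddle points occur where the two diagonal entries have opposite signs: (0, -1), (4, -1). Count: 2.

2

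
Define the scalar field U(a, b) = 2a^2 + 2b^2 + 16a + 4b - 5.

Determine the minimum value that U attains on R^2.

-39

U(a,b) separates as P(a) + Q(b) − 5, so its minimum is min P + min Q − 5.
P'(a) = 4a + 16 vanishes at a ∈ {-4}; Q'(b) = 4b + 4 vanishes at b ∈ {-1}.
Local minima of P (where P''>0): P(-4)=-32. Local minima of Q: Q(-1)=-2.
So the global minimum of U is P(-4) + Q(-1) − 5 = -32 − 2 − 5 = -39, attained at (-4, -1).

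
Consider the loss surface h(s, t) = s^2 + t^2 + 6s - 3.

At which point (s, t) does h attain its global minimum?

h(s,t) separates as P(s) + Q(t) − 3, so its minimum is min P + min Q − 3.
P'(s) = 2s + 6 vanishes at s ∈ {-3}; Q'(t) = 2t vanishes at t ∈ {0}.
Local minima of P (where P''>0): P(-3)=-9. Local minima of Q: Q(0)=0.
So the global minimum of h is P(-3) + Q(0) − 3 = -9 + 0 − 3 = -12, attained at (-3, 0).

(-3, 0)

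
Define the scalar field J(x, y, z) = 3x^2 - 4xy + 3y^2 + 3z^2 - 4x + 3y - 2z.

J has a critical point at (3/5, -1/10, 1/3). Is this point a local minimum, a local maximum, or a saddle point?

The Hessian is constant: H = [[6, -4, 0], [-4, 6, 0], [0, 0, 6]].
Leading principal minors: Δ₁ = 6, Δ₂ = 20, Δ₃ = 120.
All leading minors are positive, so H is positive definite: a local minimum.

local minimum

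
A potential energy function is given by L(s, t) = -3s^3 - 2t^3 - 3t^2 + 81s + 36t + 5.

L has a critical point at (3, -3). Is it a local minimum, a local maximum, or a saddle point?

The mixed partial ∂²L/∂s∂t is 0, so the Hessian at any point is diag(L_ss, L_tt) = diag(-18s, -6(2t + 1)).
At (3, -3): H = diag(-54, 30).
The eigenvalues have opposite signs, so H is indefinite: a saddle point.

saddle point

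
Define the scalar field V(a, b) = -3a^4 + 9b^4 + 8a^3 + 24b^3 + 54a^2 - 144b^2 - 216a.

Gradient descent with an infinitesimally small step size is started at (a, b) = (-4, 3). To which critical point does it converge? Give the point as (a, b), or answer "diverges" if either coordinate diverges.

diverges

V is separable, so gradient descent decouples: a follows -∂V/∂a, b follows -∂V/∂b.
∂V/∂a = -12(a - 3)(a - 2)(a + 3); at a=-4 this is 504, so a decreases.
∂V/∂b = 36b(b - 2)(b + 4); at b=3 this is 756, so b decreases.
The a-coordinate has no critical point in that direction and runs off to infinity.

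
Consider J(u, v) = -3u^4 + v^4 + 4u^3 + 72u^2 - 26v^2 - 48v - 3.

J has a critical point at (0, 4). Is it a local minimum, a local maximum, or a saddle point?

The mixed partial ∂²J/∂u∂v is 0, so the Hessian at any point is diag(J_uu, J_vv) = diag(12(-3u^2 + 2u + 12), 4(3v^2 - 13)).
At (0, 4): H = diag(144, 140).
Both eigenvalues are positive, so H is positive definite: a local minimum.

local minimum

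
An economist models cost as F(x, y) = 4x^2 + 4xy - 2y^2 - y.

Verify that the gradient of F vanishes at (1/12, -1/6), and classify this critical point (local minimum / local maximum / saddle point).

∇F = (8x + 4y, 4x - 4y - 1); substituting (1/12, -1/6) gives ∇F = (0, 0), so (1/12, -1/6) is indeed a critical point.
The Hessian of F is constant: H = [[8, 4], [4, -4]].
det(H) = 8·(-4) − 4² = -48.
Since det(H) < 0, H is indefinite and the critical point is a saddle point.

saddle point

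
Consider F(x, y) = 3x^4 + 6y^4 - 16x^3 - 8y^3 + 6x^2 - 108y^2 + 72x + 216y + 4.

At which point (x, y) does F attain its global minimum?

F(x,y) separates as P(x) + Q(y) + 4, so its minimum is min P + min Q + 4.
P'(x) = 12(x - 3)(x - 2)(x + 1) vanishes at x ∈ {-1, 2, 3}; Q'(y) = 24(y - 3)(y - 1)(y + 3) vanishes at y ∈ {-3, 1, 3}.
Local minima of P (where P''>0): P(-1)=-47, P(3)=81. Local minima of Q: Q(-3)=-918, Q(3)=-54.
So the global minimum of F is P(-1) + Q(-3) + 4 = -47 − 918 + 4 = -961, attained at (-1, -3).

(-1, -3)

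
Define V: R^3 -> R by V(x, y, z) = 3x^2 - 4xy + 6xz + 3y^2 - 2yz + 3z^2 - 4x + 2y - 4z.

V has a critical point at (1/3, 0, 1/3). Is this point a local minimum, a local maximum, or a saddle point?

The Hessian is constant: H = [[6, -4, 6], [-4, 6, -2], [6, -2, 6]].
Leading principal minors: Δ₁ = 6, Δ₂ = 20, Δ₃ = -24.
The minors fit neither the all-positive nor the alternating-sign pattern, so H is indefinite: a saddle point.

saddle point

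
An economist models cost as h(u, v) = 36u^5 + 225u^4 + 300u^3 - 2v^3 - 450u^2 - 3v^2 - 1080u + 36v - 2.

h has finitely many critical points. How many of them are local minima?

2

h separates as a function of u plus a function of v, so ∇h=0 decouples.
∂h/∂u = 180(u - 1)(u + 1)(u + 2)(u + 3) = 0 at u ∈ {-3, -2, -1, 1}; ∂h/∂v = -6(v - 2)(v + 3) = 0 at v ∈ {-3, 2}.
The Hessian is diagonal: diag(h_uu, h_vv). Second derivatives: h_uu(-3)=-1440, h_uu(-2)=540, h_uu(-1)=-720, h_uu(1)=4320; h_vv(-3)=30, h_vv(2)=-30.
Local minima occur where both diagonal entries positive: (-2, -3), (1, -3). Count: 2.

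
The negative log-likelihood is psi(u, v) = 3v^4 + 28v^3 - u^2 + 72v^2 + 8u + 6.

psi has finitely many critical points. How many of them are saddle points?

psi separates as a function of u plus a function of v, so ∇psi=0 decouples.
∂psi/∂u = -2(u - 4) = 0 at u ∈ {4}; ∂psi/∂v = 12v(v + 3)(v + 4) = 0 at v ∈ {-4, -3, 0}.
The Hessian is diagonal: diag(psi_uu, psi_vv). Second derivatives: psi_uu(4)=-2; psi_vv(-4)=48, psi_vv(-3)=-36, psi_vv(0)=144.
Saddle points occur where the two diagonal entries have opposite signs: (4, -4), (4, 0). Count: 2.

2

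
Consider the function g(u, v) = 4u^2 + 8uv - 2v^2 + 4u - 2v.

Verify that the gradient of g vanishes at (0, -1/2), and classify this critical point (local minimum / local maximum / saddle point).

saddle point

∇g = (8u + 8v + 4, 8u - 4v - 2); substituting (0, -1/2) gives ∇g = (0, 0), so (0, -1/2) is indeed a critical point.
The Hessian of g is constant: H = [[8, 8], [8, -4]].
det(H) = 8·(-4) − 8² = -96.
Since det(H) < 0, H is indefinite and the critical point is a saddle point.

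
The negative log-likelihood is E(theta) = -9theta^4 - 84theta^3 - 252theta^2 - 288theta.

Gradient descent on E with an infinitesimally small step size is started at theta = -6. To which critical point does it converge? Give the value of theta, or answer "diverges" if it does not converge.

diverges

E'(theta) = -36(theta + 1)(theta + 2)(theta + 4), so E'(-6) = 1440.
Gradient descent moves in the -E' direction, i.e. theta is decreasing.
There is no critical point below theta=-6, and E' keeps the same sign, so the iterate runs off to −∞.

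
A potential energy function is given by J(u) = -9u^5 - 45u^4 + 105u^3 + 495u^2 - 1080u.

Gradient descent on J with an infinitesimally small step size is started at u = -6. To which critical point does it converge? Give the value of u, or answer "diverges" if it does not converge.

-4

J'(u) = -45(u - 2)(u - 1)(u + 3)(u + 4), so J'(-6) = -15120.
Gradient descent moves in the -J' direction, i.e. u is increasing.
The nearest critical point in that direction is u = -4, where J'' = 1350 > 0 (a local minimum). The iterate converges there.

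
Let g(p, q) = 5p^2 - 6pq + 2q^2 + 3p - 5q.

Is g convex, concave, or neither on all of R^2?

g is quadratic, so its Hessian is the constant matrix H = [[10, -6], [-6, 4]].
det(H) = 4, tr(H) = 14.
det(H) > 0 and tr(H) > 0, so H is positive definite everywhere: convex.

convex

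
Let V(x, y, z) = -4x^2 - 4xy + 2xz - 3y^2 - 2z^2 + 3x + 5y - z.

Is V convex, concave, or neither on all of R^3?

V is quadratic, so its Hessian is the constant matrix H = [[-8, -4, 2], [-4, -6, 0], [2, 0, -4]].
Leading principal minors: -8, 32, -104.
Signs alternate −, +, − ⇒ H ≺ 0 ⇒ concave.

concave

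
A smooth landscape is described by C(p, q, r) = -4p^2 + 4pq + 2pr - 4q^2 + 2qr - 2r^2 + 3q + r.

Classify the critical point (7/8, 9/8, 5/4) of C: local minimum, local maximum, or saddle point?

local maximum

The Hessian is constant: H = [[-8, 4, 2], [4, -8, 2], [2, 2, -4]].
Leading principal minors: Δ₁ = -8, Δ₂ = 48, Δ₃ = -96.
The minors alternate sign starting negative (−, +, −), so H is negative definite: a local maximum.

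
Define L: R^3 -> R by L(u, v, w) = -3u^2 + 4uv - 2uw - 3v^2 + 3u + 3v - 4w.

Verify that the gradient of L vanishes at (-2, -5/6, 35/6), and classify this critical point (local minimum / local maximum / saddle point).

∇L = (-6u + 4v - 2w + 3, 4u - 6v + 3, -2u - 4); substituting (-2, -5/6, 35/6) gives ∇L = (0, 0, 0), so (-2, -5/6, 35/6) is indeed a critical point.
The Hessian is constant: H = [[-6, 4, -2], [4, -6, 0], [-2, 0, 0]].
Leading principal minors: Δ₁ = -6, Δ₂ = 20, Δ₃ = 24.
The minors fit neither the all-positive nor the alternating-sign pattern, so H is indefinite: a saddle point.

saddle point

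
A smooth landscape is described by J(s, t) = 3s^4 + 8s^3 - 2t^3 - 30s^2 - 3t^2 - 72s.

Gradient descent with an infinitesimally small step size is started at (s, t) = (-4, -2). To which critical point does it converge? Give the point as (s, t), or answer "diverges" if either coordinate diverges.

J is separable, so gradient descent decouples: s follows -∂J/∂s, t follows -∂J/∂t.
∂J/∂s = 12(s - 2)(s + 1)(s + 3); at s=-4 this is -216, so s increases.
∂J/∂t = -6t(t + 1); at t=-2 this is -12, so t increases.
s converges to its nearest critical value -3 (a local min of the s-part); t converges to -1. The iterate converges to (-3, -1).

(-3, -1)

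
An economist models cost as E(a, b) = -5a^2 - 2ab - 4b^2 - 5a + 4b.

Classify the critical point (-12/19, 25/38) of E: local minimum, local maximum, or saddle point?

The Hessian of E is constant: H = [[-10, -2], [-2, -8]].
det(H) = (-10)·(-8) − (-2)² = 76.
det(H) > 0 and tr(H) = -18 < 0, so H is negative definite and the point is a local maximum.

local maximum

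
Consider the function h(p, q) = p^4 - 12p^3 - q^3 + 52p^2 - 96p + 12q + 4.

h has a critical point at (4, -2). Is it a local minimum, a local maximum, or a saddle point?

local minimum

The mixed partial ∂²h/∂p∂q is 0, so the Hessian at any point is diag(h_pp, h_qq) = diag(4(3p^2 - 18p + 26), -6q).
At (4, -2): H = diag(8, 12).
Both eigenvalues are positive, so H is positive definite: a local minimum.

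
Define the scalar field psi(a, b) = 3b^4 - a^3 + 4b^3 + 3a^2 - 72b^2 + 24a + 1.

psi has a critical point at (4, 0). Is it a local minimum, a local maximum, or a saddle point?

The mixed partial ∂²psi/∂a∂b is 0, so the Hessian at any point is diag(psi_aa, psi_bb) = diag(6(-a + 1), 12(3b^2 + 2b - 12)).
At (4, 0): H = diag(-18, -144).
Both eigenvalues are negative, so H is negative definite: a local maximum.

local maximum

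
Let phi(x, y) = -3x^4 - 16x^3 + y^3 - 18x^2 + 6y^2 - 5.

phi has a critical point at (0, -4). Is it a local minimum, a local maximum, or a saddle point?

The mixed partial ∂²phi/∂x∂y is 0, so the Hessian at any point is diag(phi_xx, phi_yy) = diag(-12(3x^2 + 8x + 3), 6(y + 2)).
At (0, -4): H = diag(-36, -12).
Both eigenvalues are negative, so H is negative definite: a local maximum.

local maximum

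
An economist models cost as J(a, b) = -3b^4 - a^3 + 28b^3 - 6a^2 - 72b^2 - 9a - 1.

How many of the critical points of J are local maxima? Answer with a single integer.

2

J separates as a function of a plus a function of b, so ∇J=0 decouples.
∂J/∂a = -3(a + 1)(a + 3) = 0 at a ∈ {-3, -1}; ∂J/∂b = -12b(b - 4)(b - 3) = 0 at b ∈ {0, 3, 4}.
The Hessian is diagonal: diag(J_aa, J_bb). Second derivatives: J_aa(-3)=6, J_aa(-1)=-6; J_bb(0)=-144, J_bb(3)=36, J_bb(4)=-48.
Local maxima occur where both diagonal entries negative: (-1, 0), (-1, 4). Count: 2.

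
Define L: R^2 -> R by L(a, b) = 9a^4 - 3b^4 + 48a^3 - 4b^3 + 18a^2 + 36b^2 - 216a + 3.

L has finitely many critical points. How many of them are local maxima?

2

L separates as a function of a plus a function of b, so ∇L=0 decouples.
∂L/∂a = 36(a - 1)(a + 2)(a + 3) = 0 at a ∈ {-3, -2, 1}; ∂L/∂b = -12b(b - 2)(b + 3) = 0 at b ∈ {-3, 0, 2}.
The Hessian is diagonal: diag(L_aa, L_bb). Second derivatives: L_aa(-3)=144, L_aa(-2)=-108, L_aa(1)=432; L_bb(-3)=-180, L_bb(0)=72, L_bb(2)=-120.
Local maxima occur where both diagonal entries negative: (-2, -3), (-2, 2). Count: 2.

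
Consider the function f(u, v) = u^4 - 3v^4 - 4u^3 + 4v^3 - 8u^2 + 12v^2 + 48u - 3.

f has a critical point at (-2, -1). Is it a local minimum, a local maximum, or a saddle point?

saddle point

The mixed partial ∂²f/∂u∂v is 0, so the Hessian at any point is diag(f_uu, f_vv) = diag(4(3u^2 - 6u - 4), 12(-3v^2 + 2v + 2)).
At (-2, -1): H = diag(80, -36).
The eigenvalues have opposite signs, so H is indefinite: a saddle point.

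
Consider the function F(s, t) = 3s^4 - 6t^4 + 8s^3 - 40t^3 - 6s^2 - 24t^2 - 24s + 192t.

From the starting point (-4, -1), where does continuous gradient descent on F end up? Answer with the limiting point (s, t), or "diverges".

F is separable, so gradient descent decouples: s follows -∂F/∂s, t follows -∂F/∂t.
∂F/∂s = 12(s - 1)(s + 1)(s + 2); at s=-4 this is -360, so s increases.
∂F/∂t = -24(t - 1)(t + 2)(t + 4); at t=-1 this is 144, so t decreases.
s converges to its nearest critical value -2 (a local min of the s-part); t converges to -2. The iterate converges to (-2, -2).

(-2, -2)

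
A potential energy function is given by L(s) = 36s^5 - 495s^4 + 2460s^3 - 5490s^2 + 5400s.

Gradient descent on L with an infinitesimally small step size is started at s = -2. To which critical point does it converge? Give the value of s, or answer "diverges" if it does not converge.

L'(s) = 180(s - 5)(s - 3)(s - 2)(s - 1), so L'(-2) = 75600.
Gradient descent moves in the -L' direction, i.e. s is decreasing.
There is no critical point below s=-2, and L' keeps the same sign, so the iterate runs off to −∞.

diverges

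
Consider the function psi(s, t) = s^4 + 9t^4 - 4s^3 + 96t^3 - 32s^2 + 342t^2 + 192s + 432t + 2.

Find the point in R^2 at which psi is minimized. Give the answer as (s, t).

(-4, -1)

psi(s,t) separates as P(s) + Q(t) + 2, so its minimum is min P + min Q + 2.
P'(s) = 4(s - 4)(s - 3)(s + 4) vanishes at s ∈ {-4, 3, 4}; Q'(t) = 36(t + 1)(t + 3)(t + 4) vanishes at t ∈ {-4, -3, -1}.
Local minima of P (where P''>0): P(-4)=-768, P(4)=256. Local minima of Q: Q(-4)=-96, Q(-1)=-177.
So the global minimum of psi is P(-4) + Q(-1) + 2 = -768 − 177 + 2 = -943, attained at (-4, -1).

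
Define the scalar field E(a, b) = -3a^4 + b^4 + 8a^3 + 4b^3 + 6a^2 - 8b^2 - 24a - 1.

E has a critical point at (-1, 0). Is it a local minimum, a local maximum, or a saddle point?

local maximum

The mixed partial ∂²E/∂a∂b is 0, so the Hessian at any point is diag(E_aa, E_bb) = diag(12(-3a^2 + 4a + 1), 4(3b^2 + 6b - 4)).
At (-1, 0): H = diag(-72, -16).
Both eigenvalues are negative, so H is negative definite: a local maximum.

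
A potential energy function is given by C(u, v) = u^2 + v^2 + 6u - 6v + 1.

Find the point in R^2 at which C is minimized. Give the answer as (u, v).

(-3, 3)

C(u,v) separates as P(u) + Q(v) + 1, so its minimum is min P + min Q + 1.
P'(u) = 2u + 6 vanishes at u ∈ {-3}; Q'(v) = 2v - 6 vanishes at v ∈ {3}.
Local minima of P (where P''>0): P(-3)=-9. Local minima of Q: Q(3)=-9.
So the global minimum of C is P(-3) + Q(3) + 1 = -9 − 9 + 1 = -17, attained at (-3, 3).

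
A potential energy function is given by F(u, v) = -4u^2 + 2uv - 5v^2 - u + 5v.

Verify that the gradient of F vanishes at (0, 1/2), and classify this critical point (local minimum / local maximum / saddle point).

local maximum

∇F = (-8u + 2v - 1, 2u - 10v + 5); substituting (0, 1/2) gives ∇F = (0, 0), so (0, 1/2) is indeed a critical point.
The Hessian of F is constant: H = [[-8, 2], [2, -10]].
det(H) = (-8)·(-10) − 2² = 76.
det(H) > 0 and tr(H) = -18 < 0, so H is negative definite and the point is a local maximum.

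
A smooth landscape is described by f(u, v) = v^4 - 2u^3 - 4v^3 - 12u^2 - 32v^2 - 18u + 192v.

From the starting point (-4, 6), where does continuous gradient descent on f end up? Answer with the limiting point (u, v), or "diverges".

f is separable, so gradient descent decouples: u follows -∂f/∂u, v follows -∂f/∂v.
∂f/∂u = -6(u + 1)(u + 3); at u=-4 this is -18, so u increases.
∂f/∂v = 4(v - 4)(v - 3)(v + 4); at v=6 this is 240, so v decreases.
u converges to its nearest critical value -3 (a local min of the u-part); v converges to 4. The iterate converges to (-3, 4).

(-3, 4)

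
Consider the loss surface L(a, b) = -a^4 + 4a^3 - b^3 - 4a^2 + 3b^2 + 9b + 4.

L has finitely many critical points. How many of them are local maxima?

2

L separates as a function of a plus a function of b, so ∇L=0 decouples.
∂L/∂a = -4a(a - 2)(a - 1) = 0 at a ∈ {0, 1, 2}; ∂L/∂b = -3(b - 3)(b + 1) = 0 at b ∈ {-1, 3}.
The Hessian is diagonal: diag(L_aa, L_bb). Second derivatives: L_aa(0)=-8, L_aa(1)=4, L_aa(2)=-8; L_bb(-1)=12, L_bb(3)=-12.
Local maxima occur where both diagonal entries negative: (0, 3), (2, 3). Count: 2.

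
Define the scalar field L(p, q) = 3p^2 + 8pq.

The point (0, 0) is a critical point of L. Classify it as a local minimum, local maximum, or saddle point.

The Hessian of L is constant: H = [[6, 8], [8, 0]].
det(H) = 6·0 − 8² = -64.
Since det(H) < 0, H is indefinite and the critical point is a saddle point.

saddle point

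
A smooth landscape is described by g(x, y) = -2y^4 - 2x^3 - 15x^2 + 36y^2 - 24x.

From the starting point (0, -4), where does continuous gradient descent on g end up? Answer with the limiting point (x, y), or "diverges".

diverges

g is separable, so gradient descent decouples: x follows -∂g/∂x, y follows -∂g/∂y.
∂g/∂x = -6(x + 1)(x + 4); at x=0 this is -24, so x increases.
∂g/∂y = -8y(y - 3)(y + 3); at y=-4 this is 224, so y decreases.
The x-coordinate has no critical point in that direction and runs off to infinity.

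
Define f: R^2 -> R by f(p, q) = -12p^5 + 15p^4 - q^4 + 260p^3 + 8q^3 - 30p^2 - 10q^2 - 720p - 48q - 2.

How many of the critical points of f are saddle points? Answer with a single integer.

6

f separates as a function of p plus a function of q, so ∇f=0 decouples.
∂f/∂p = -60(p - 4)(p - 1)(p + 1)(p + 3) = 0 at p ∈ {-3, -1, 1, 4}; ∂f/∂q = -4(q - 4)(q - 3)(q + 1) = 0 at q ∈ {-1, 3, 4}.
The Hessian is diagonal: diag(f_pp, f_qq). Second derivatives: f_pp(-3)=3360, f_pp(-1)=-1200, f_pp(1)=1440, f_pp(4)=-6300; f_qq(-1)=-80, f_qq(3)=16, f_qq(4)=-20.
Saddle points occur where the two diagonal entries have opposite signs: (-3, -1), (-3, 4), (-1, 3), (1, -1), (1, 4), (4, 3). Count: 6.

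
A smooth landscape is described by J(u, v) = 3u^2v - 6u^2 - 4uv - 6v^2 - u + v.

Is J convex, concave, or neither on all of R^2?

neither

The term 3u^2v is cubic, so the Hessian is not constant.
∂²J/∂u² = 6v - 12, which takes both signs as v varies (negative for sufficiently negative v). A diagonal entry of the Hessian changing sign means the Hessian is neither positive- nor negative-semidefinite on all of R^2.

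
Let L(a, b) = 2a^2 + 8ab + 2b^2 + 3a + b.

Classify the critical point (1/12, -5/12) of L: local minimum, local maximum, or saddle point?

The Hessian of L is constant: H = [[4, 8], [8, 4]].
det(H) = 4·4 − 8² = -48.
Since det(H) < 0, H is indefinite and the critical point is a saddle point.

saddle point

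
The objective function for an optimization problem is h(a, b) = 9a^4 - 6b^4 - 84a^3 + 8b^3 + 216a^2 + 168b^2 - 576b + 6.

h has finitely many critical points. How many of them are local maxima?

h separates as a function of a plus a function of b, so ∇h=0 decouples.
∂h/∂a = 36a(a - 4)(a - 3) = 0 at a ∈ {0, 3, 4}; ∂h/∂b = -24(b - 3)(b - 2)(b + 4) = 0 at b ∈ {-4, 2, 3}.
The Hessian is diagonal: diag(h_aa, h_bb). Second derivatives: h_aa(0)=432, h_aa(3)=-108, h_aa(4)=144; h_bb(-4)=-1008, h_bb(2)=144, h_bb(3)=-168.
Local maxima occur where both diagonal entries negative: (3, -4), (3, 3). Count: 2.

2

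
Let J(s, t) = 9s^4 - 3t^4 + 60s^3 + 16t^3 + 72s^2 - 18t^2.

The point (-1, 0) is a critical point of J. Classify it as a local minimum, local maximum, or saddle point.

local maximum

The mixed partial ∂²J/∂s∂t is 0, so the Hessian at any point is diag(J_ss, J_tt) = diag(36(3s^2 + 10s + 4), 12(-3t^2 + 8t - 3)).
At (-1, 0): H = diag(-108, -36).
Both eigenvalues are negative, so H is negative definite: a local maximum.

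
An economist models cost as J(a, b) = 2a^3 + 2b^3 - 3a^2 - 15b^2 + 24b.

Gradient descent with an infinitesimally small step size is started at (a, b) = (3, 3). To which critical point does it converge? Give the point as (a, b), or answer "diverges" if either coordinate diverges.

(1, 4)

J is separable, so gradient descent decouples: a follows -∂J/∂a, b follows -∂J/∂b.
∂J/∂a = 6a(a - 1); at a=3 this is 36, so a decreases.
∂J/∂b = 6(b - 4)(b - 1); at b=3 this is -12, so b increases.
a converges to its nearest critical value 1 (a local min of the a-part); b converges to 4. The iterate converges to (1, 4).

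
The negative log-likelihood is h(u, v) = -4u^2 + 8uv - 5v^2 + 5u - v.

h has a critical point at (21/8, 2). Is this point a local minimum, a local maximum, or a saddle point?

local maximum

The Hessian of h is constant: H = [[-8, 8], [8, -10]].
det(H) = (-8)·(-10) − 8² = 16.
det(H) > 0 and tr(H) = -18 < 0, so H is negative definite and the point is a local maximum.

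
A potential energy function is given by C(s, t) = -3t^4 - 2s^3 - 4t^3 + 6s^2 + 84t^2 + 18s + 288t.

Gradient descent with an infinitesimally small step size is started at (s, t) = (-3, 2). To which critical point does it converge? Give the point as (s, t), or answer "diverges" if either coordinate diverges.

C is separable, so gradient descent decouples: s follows -∂C/∂s, t follows -∂C/∂t.
∂C/∂s = -6(s - 3)(s + 1); at s=-3 this is -72, so s increases.
∂C/∂t = -12(t - 4)(t + 2)(t + 3); at t=2 this is 480, so t decreases.
s converges to its nearest critical value -1 (a local min of the s-part); t converges to -2. The iterate converges to (-1, -2).

(-1, -2)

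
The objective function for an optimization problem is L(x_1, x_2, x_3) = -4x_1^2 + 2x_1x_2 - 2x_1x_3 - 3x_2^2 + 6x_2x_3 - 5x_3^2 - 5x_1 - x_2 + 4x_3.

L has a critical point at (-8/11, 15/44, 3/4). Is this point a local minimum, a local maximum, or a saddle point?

local maximum

The Hessian is constant: H = [[-8, 2, -2], [2, -6, 6], [-2, 6, -10]].
Leading principal minors: Δ₁ = -8, Δ₂ = 44, Δ₃ = -176.
The minors alternate sign starting negative (−, +, −), so H is negative definite: a local maximum.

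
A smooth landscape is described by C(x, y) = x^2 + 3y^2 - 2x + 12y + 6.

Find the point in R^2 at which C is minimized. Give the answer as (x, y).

C(x,y) separates as P(x) + Q(y) + 6, so its minimum is min P + min Q + 6.
P'(x) = 2x - 2 vanishes at x ∈ {1}; Q'(y) = 6y + 12 vanishes at y ∈ {-2}.
Local minima of P (where P''>0): P(1)=-1. Local minima of Q: Q(-2)=-12.
So the global minimum of C is P(1) + Q(-2) + 6 = -1 − 12 + 6 = -7, attained at (1, -2).

(1, -2)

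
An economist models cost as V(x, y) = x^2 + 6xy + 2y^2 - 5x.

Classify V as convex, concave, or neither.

neither

V is quadratic, so its Hessian is the constant matrix H = [[2, 6], [6, 4]].
det(H) = -28, tr(H) = 6.
det(H) < 0, so H is indefinite: neither convex nor concave.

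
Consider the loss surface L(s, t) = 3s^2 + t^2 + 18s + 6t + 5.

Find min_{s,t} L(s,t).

-31

L(s,t) separates as P(s) + Q(t) + 5, so its minimum is min P + min Q + 5.
P'(s) = 6s + 18 vanishes at s ∈ {-3}; Q'(t) = 2(t + 3) vanishes at t ∈ {-3}.
Local minima of P (where P''>0): P(-3)=-27. Local minima of Q: Q(-3)=-9.
So the global minimum of L is P(-3) + Q(-3) + 5 = -27 − 9 + 5 = -31, attained at (-3, -3).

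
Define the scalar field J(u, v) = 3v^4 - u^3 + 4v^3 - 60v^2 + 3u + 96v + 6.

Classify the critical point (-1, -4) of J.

local minimum

The mixed partial ∂²J/∂u∂v is 0, so the Hessian at any point is diag(J_uu, J_vv) = diag(-6u, 12(3v^2 + 2v - 10)).
At (-1, -4): H = diag(6, 360).
Both eigenvalues are positive, so H is positive definite: a local minimum.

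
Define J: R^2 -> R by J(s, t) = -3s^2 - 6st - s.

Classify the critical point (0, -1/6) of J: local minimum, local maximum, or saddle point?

saddle point

The Hessian of J is constant: H = [[-6, -6], [-6, 0]].
det(H) = (-6)·0 − (-6)² = -36.
Since det(H) < 0, H is indefinite and the critical point is a saddle point.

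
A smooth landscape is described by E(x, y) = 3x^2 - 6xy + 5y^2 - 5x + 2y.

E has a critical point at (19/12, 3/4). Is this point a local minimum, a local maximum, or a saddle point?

The Hessian of E is constant: H = [[6, -6], [-6, 10]].
det(H) = 6·10 − (-6)² = 24.
det(H) > 0 and tr(H) = 16 > 0, so H is positive definite and the point is a local minimum.

local minimum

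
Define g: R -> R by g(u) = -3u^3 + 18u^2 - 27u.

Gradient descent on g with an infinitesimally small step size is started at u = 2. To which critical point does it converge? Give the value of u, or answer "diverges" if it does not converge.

1

g'(u) = -9(u - 3)(u - 1), so g'(2) = 9.
Gradient descent moves in the -g' direction, i.e. u is decreasing.
The nearest critical point in that direction is u = 1, where g'' = 18 > 0 (a local minimum). The iterate converges there.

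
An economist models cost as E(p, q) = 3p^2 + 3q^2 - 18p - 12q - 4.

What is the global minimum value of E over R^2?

-43

E(p,q) separates as A(p) + B(q) − 4, so its minimum is min A + min B − 4.
A'(p) = 6p - 18 vanishes at p ∈ {3}; B'(q) = 6q - 12 vanishes at q ∈ {2}.
Local minima of A (where A''>0): A(3)=-27. Local minima of B: B(2)=-12.
So the global minimum of E is A(3) + B(2) − 4 = -27 − 12 − 4 = -43, attained at (3, 2).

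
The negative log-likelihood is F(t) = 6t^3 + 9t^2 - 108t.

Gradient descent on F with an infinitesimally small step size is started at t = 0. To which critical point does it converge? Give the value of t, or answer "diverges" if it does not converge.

F'(t) = 18(t - 2)(t + 3), so F'(0) = -108.
Gradient descent moves in the -F' direction, i.e. t is increasing.
The nearest critical point in that direction is t = 2, where F'' = 90 > 0 (a local minimum). The iterate converges there.

2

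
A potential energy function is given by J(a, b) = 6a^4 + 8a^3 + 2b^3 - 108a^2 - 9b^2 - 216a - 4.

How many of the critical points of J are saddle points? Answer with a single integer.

J separates as a function of a plus a function of b, so ∇J=0 decouples.
∂J/∂a = 24(a - 3)(a + 1)(a + 3) = 0 at a ∈ {-3, -1, 3}; ∂J/∂b = 6b(b - 3) = 0 at b ∈ {0, 3}.
The Hessian is diagonal: diag(J_aa, J_bb). Second derivatives: J_aa(-3)=288, J_aa(-1)=-192, J_aa(3)=576; J_bb(0)=-18, J_bb(3)=18.
Saddle points occur where the two diagonal entries have opposite signs: (-3, 0), (-1, 3), (3, 0). Count: 3.

3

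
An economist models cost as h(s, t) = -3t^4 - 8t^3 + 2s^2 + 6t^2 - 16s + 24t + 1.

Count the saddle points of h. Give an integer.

2

h separates as a function of s plus a function of t, so ∇h=0 decouples.
∂h/∂s = 4(s - 4) = 0 at s ∈ {4}; ∂h/∂t = -12(t - 1)(t + 1)(t + 2) = 0 at t ∈ {-2, -1, 1}.
The Hessian is diagonal: diag(h_ss, h_tt). Second derivatives: h_ss(4)=4; h_tt(-2)=-36, h_tt(-1)=24, h_tt(1)=-72.
Saddle points occur where the two diagonal entries have opposite signs: (4, -2), (4, 1). Count: 2.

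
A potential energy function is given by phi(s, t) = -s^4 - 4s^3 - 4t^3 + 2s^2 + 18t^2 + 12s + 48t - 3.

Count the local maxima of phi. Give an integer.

2

phi separates as a function of s plus a function of t, so ∇phi=0 decouples.
∂phi/∂s = -4(s - 1)(s + 1)(s + 3) = 0 at s ∈ {-3, -1, 1}; ∂phi/∂t = -12(t - 4)(t + 1) = 0 at t ∈ {-1, 4}.
The Hessian is diagonal: diag(phi_ss, phi_tt). Second derivatives: phi_ss(-3)=-32, phi_ss(-1)=16, phi_ss(1)=-32; phi_tt(-1)=60, phi_tt(4)=-60.
Local maxima occur where both diagonal entries negative: (-3, 4), (1, 4). Count: 2.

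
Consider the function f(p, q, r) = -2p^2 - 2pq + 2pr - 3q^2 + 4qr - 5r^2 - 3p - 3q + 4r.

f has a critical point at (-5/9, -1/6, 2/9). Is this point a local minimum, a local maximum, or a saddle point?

local maximum

The Hessian is constant: H = [[-4, -2, 2], [-2, -6, 4], [2, 4, -10]].
Leading principal minors: Δ₁ = -4, Δ₂ = 20, Δ₃ = -144.
The minors alternate sign starting negative (−, +, −), so H is negative definite: a local maximum.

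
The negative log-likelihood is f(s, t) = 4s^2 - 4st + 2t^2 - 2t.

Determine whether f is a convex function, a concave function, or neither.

f is quadratic, so its Hessian is the constant matrix H = [[8, -4], [-4, 4]].
det(H) = 16, tr(H) = 12.
det(H) > 0 and tr(H) > 0, so H is positive definite everywhere: convex.

convex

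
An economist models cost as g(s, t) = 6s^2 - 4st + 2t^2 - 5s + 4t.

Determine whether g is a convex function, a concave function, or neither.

g is quadratic, so its Hessian is the constant matrix H = [[12, -4], [-4, 4]].
det(H) = 32, tr(H) = 16.
det(H) > 0 and tr(H) > 0, so H is positive definite everywhere: convex.

convex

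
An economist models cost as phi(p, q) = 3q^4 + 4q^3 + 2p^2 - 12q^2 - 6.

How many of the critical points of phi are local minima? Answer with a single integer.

2

phi separates as a function of p plus a function of q, so ∇phi=0 decouples.
∂phi/∂p = 4p = 0 at p ∈ {0}; ∂phi/∂q = 12q(q - 1)(q + 2) = 0 at q ∈ {-2, 0, 1}.
The Hessian is diagonal: diag(phi_pp, phi_qq). Second derivatives: phi_pp(0)=4; phi_qq(-2)=72, phi_qq(0)=-24, phi_qq(1)=36.
Local minima occur where both diagonal entries positive: (0, -2), (0, 1). Count: 2.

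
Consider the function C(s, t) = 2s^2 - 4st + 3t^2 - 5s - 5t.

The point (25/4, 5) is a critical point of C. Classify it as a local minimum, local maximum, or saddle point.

The Hessian of C is constant: H = [[4, -4], [-4, 6]].
det(H) = 4·6 − (-4)² = 8.
det(H) > 0 and tr(H) = 10 > 0, so H is positive definite and the point is a local minimum.

local minimum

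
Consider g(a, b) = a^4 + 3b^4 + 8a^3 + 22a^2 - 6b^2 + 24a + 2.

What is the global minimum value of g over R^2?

-10

g(a,b) separates as P(a) + Q(b) + 2, so its minimum is min P + min Q + 2.
P'(a) = 4(a + 1)(a + 2)(a + 3) vanishes at a ∈ {-3, -2, -1}; Q'(b) = 12b(b - 1)(b + 1) vanishes at b ∈ {-1, 0, 1}.
Local minima of P (where P''>0): P(-3)=-9, P(-1)=-9. Local minima of Q: Q(-1)=-3, Q(1)=-3.
So the global minimum of g is P(-3) + Q(-1) + 2 = -9 − 3 + 2 = -10, attained at (-3, -1).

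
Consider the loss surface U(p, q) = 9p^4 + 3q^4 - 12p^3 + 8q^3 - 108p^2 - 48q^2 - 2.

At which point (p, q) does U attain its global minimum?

(3, -4)

U(p,q) separates as A(p) + B(q) − 2, so its minimum is min A + min B − 2.
A'(p) = 36p(p - 3)(p + 2) vanishes at p ∈ {-2, 0, 3}; B'(q) = 12q(q - 2)(q + 4) vanishes at q ∈ {-4, 0, 2}.
Local minima of A (where A''>0): A(-2)=-192, A(3)=-567. Local minima of B: B(-4)=-512, B(2)=-80.
So the global minimum of U is A(3) + B(-4) − 2 = -567 − 512 − 2 = -1081, attained at (3, -4).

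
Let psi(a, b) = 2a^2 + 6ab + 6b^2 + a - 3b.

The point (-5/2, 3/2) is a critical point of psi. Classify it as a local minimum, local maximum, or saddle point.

The Hessian of psi is constant: H = [[4, 6], [6, 12]].
det(H) = 4·12 − 6² = 12.
det(H) > 0 and tr(H) = 16 > 0, so H is positive definite and the point is a local minimum.

local minimum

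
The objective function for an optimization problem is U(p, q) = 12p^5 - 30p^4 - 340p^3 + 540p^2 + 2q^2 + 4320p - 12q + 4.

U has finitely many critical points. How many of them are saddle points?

U separates as a function of p plus a function of q, so ∇U=0 decouples.
∂U/∂p = 60(p - 4)(p - 3)(p + 2)(p + 3) = 0 at p ∈ {-3, -2, 3, 4}; ∂U/∂q = 4(q - 3) = 0 at q ∈ {3}.
The Hessian is diagonal: diag(U_pp, U_qq). Second derivatives: U_pp(-3)=-2520, U_pp(-2)=1800, U_pp(3)=-1800, U_pp(4)=2520; U_qq(3)=4.
Saddle points occur where the two diagonal entries have opposite signs: (-3, 3), (3, 3). Count: 2.

2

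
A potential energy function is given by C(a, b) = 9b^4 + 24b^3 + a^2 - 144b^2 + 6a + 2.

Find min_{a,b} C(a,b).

C(a,b) separates as P(a) + Q(b) + 2, so its minimum is min P + min Q + 2.
P'(a) = 2a + 6 vanishes at a ∈ {-3}; Q'(b) = 36b(b - 2)(b + 4) vanishes at b ∈ {-4, 0, 2}.
Local minima of P (where P''>0): P(-3)=-9. Local minima of Q: Q(-4)=-1536, Q(2)=-240.
So the global minimum of C is P(-3) + Q(-4) + 2 = -9 − 1536 + 2 = -1543, attained at (-3, -4).

-1543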